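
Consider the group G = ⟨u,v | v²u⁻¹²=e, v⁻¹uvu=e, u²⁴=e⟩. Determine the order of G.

Enumerate words in the generators, reducing via the relations: the distinct elements are
  {e, u, v, uv, u², u³, u⁴, u⁵, u⁶, u⁷, u⁸, u⁹, u²v, u²², u²³, u²¹, u²⁰, u³v, u¹², u¹³, u¹¹, u¹⁰, u¹⁴, u¹⁵, u¹⁶, u¹⁷, u¹⁸, u¹⁹, u⁴v, u⁵v, u⁶v, u⁷v, u⁸v, u⁹v, v⁻¹, uv⁻¹, u¹¹v, u¹⁰v, u²v⁻¹, u³v⁻¹, u⁴v⁻¹, u⁵v⁻¹, u⁶v⁻¹, u⁷v⁻¹, u⁸v⁻¹, u⁹v⁻¹, u¹¹v⁻¹, u¹⁰v⁻¹}.
No further products give new elements, so |G| = 48.

Answer: 48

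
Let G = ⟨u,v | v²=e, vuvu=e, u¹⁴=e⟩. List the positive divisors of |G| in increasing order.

|G| = 28 = 2² · 7. By Lagrange's theorem the order of any subgroup divides 28; the divisors of 28 are 1, 2, 4, 7, 14, 28.

Answer: 1, 2, 4, 7, 14, 28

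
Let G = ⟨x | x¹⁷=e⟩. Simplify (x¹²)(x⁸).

Compute (x¹²) · (x⁸) by multiplying left to right and reducing via the relations at each step:
  (x¹²) · x⁸ = x³

Answer: x³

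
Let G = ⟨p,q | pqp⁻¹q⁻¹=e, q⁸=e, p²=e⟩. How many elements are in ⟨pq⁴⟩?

|⟨pq⁴⟩| equals the order of pq⁴. Compute successive powers until reaching e:
  (pq⁴)¹ = pq⁴, (pq⁴)² = e.
The smallest positive k with (pq⁴)ᵏ = e is 2, so |⟨pq⁴⟩| = 2.

Answer: 2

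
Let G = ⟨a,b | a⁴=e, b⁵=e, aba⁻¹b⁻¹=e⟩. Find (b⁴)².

Compute successive powers of (b⁴), reducing at each step:
  (b⁴)²: (b⁴) · b⁴ = b³

Answer: b³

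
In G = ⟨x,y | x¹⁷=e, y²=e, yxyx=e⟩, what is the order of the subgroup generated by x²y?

|⟨x²y⟩| equals the order of x²y. Compute successive powers until reaching e:
  (x²y)¹ = x²y, (x²y)² = e.
The smallest positive k with (x²y)ᵏ = e is 2, so |⟨x²y⟩| = 2.

Answer: 2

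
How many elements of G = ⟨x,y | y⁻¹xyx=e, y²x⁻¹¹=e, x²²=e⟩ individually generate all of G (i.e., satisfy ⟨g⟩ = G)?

⟨g⟩ = G would require ord(g) = |G| = 44, but the maximum element order in G is 22 < 44. So G is not cyclic and no single element generates it: the count is 0.

Answer: 0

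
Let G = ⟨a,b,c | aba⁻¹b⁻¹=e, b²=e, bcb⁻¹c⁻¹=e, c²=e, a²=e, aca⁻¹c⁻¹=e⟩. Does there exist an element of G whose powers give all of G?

|G| = 8, but the maximum element order in G is 2 < 8. No single element generates all of G, so G is not cyclic.

Answer: No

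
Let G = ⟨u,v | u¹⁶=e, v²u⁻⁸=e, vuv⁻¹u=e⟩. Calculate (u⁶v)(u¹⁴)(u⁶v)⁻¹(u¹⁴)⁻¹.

[(u⁶v), (u¹⁴)] = (u⁶v)·(u¹⁴)·(u⁶v)⁻¹·(u¹⁴)⁻¹.
  (u⁶v) · (u¹⁴) = v⁻¹
  (v⁻¹) · (u⁶v⁻¹) = u²
  (u²) · (u²) = u⁴

Answer: u⁴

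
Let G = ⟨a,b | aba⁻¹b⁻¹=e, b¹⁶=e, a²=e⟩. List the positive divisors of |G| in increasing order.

|G| = 32 = 2⁵. By Lagrange's theorem the order of any subgroup divides 32; the divisors of 32 are 1, 2, 4, 8, 16, 32.

Answer: 1, 2, 4, 8, 16, 32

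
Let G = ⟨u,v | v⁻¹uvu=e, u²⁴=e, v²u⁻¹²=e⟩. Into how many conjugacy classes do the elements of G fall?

The conjugacy classes (representative and size) are:
  [e] (size 1), [u] (size 2), [u²] (size 2), [u³] (size 2), [u⁴] (size 2), [u⁵] (size 2), [u¹⁸] (size 2), [u⁷] (size 2), [u¹⁶] (size 2), [u¹⁵] (size 2), [u¹⁴] (size 2), [u¹³] (size 2), [u¹²] (size 1), [u⁶v] (size 12), [u⁵v⁻¹] (size 12).
Class equation: 1 + 2 + 2 + 2 + 2 + 2 + 2 + 2 + 2 + 2 + 2 + 2 + 1 + 12 + 12 = 48 = |G|. So G has 15 conjugacy classes.

Answer: 15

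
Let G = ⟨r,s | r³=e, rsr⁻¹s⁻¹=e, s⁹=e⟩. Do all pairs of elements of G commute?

Each pair of generators commutes: r·s = rs = s·r. Since the generators pairwise commute, every element of G commutes with every other, so G is abelian.

Answer: Yes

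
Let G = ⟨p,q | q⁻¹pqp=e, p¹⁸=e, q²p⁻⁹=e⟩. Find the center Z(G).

An element z ∈ Z(G) iff z commutes with every generator.
For example p⁹ is central: (p⁹)·p = p¹⁰ = p·(p⁹); (p⁹)·q = q⁻¹ = q·(p⁹).
Whereas p ∉ Z(G) since p·q = pq ≠ p⁸q⁻¹ = q·p.
Checking each of the 36 elements this way gives Z(G) = {e, p⁹}, of order 2.

Answer: {e, p⁹}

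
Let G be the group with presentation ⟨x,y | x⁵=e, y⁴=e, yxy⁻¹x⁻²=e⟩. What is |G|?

Enumerate words in the generators, reducing via the relations: the distinct elements are
  {e, x, y, xy, x², x³, x⁴, y², y³, xy², xy³, x²y, x³y, x⁴y, x²y², x²y³, x³y², x³y³, x⁴y², x⁴y³}.
No further products give new elements, so |G| = 20.

Answer: 20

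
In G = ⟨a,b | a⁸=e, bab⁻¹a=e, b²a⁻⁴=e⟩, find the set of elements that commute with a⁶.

⟨a⁶⟩ ⊆ C_G(a⁶) since powers of a⁶ commute with a⁶; so |C_G(a⁶)| ≥ |⟨a⁶⟩| = 4.
By orbit–stabilizer, |C_G(a⁶)| = |G| / |conj. class of a⁶| = 16 / 2 = 8.
The 8 elements commuting with a⁶ are {e, a, a², a³, a⁴, a⁵, a⁶, a⁷}.

Answer: {e, a, a², a³, a⁴, a⁵, a⁶, a⁷}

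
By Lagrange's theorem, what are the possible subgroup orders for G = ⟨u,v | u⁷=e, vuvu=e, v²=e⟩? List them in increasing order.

|G| = 14 = 2 · 7. By Lagrange's theorem the order of any subgroup divides 14; the divisors of 14 are 1, 2, 7, 14.

Answer: 1, 2, 7, 14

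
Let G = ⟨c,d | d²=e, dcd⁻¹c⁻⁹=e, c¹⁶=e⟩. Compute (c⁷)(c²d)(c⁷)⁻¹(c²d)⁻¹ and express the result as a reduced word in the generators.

[(c⁷), (c²d)] = (c⁷)·(c²d)·(c⁷)⁻¹·(c²d)⁻¹.
  (c⁷) · (c²d) = c⁹d
  (c⁹d) · (c⁹) = c¹⁰d
  (c¹⁰d) · (c¹⁴d) = c⁸

Answer: c⁸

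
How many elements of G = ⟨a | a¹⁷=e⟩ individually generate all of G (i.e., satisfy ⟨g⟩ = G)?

G is cyclic of order 17. An element generates G iff its order is 17, and a cyclic group of order 17 has exactly φ(17) = 16 such elements.

Answer: 16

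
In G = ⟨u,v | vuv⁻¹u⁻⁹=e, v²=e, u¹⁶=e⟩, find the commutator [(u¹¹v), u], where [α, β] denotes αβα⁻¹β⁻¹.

[(u¹¹v), u] = (u¹¹v)·u·(u¹¹v)⁻¹·u⁻¹.
  (u¹¹v) · u = u⁴v
  (u⁴v) · (u¹³v) = u⁹
  (u⁹) · (u¹⁵) = u⁸

Answer: u⁸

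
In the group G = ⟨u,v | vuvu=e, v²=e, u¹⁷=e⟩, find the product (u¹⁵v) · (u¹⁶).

Compute (u¹⁵v) · (u¹⁶) by multiplying left to right and reducing via the relations at each step:
  (u¹⁵v) · u¹⁶ = u¹⁶v

Answer: u¹⁶v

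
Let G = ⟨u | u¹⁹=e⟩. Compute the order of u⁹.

Compute successive powers until reaching e:
  (u⁹)¹ = u⁹, (u⁹)² = u¹⁸, (u⁹)³ = u⁸, (u⁹)⁴ = u¹⁷, (u⁹)⁵ = u⁷, (u⁹)⁶ = u¹⁶, (u⁹)⁷ = u⁶, (u⁹)⁸ = u¹⁵, (u⁹)⁹ = u⁵, (u⁹)¹⁰ = u¹⁴, (u⁹)¹¹ = u⁴, (u⁹)¹² = u¹³, (u⁹)¹³ = u³, (u⁹)¹⁴ = u¹², (u⁹)¹⁵ = u², (u⁹)¹⁶ = u¹¹, (u⁹)¹⁷ = u, (u⁹)¹⁸ = u¹⁰, (u⁹)¹⁹ = e.
The smallest positive k with (u⁹)ᵏ = e is 19.

Answer: 19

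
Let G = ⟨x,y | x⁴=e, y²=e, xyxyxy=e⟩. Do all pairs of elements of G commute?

x·y = xy but y·x = yx, so x·y ≠ y·x and G is not abelian.

Answer: No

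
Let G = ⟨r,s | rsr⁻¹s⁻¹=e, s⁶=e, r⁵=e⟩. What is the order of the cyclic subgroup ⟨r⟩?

|⟨r⟩| equals the order of r. Compute successive powers until reaching e:
  r¹ = r, r² = r², r³ = r³, r⁴ = r⁴, r⁵ = e.
The smallest positive k with rᵏ = e is 5, so |⟨r⟩| = 5.

Answer: 5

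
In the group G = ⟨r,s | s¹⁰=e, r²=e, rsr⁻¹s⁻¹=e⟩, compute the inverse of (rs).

The order of (rs) is 10 (smallest k with (rs)ᵏ = e), so (rs)⁻¹ = (rs)⁹ = rs⁹.
Check: (rs) · (rs⁹) → (rs) · r = s;   s · s⁹ = e, giving e as required.

Answer: rs⁹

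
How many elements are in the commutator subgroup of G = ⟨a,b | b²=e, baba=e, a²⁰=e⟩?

G' = [G, G] is generated by all commutators. The generator-pair commutators are: [a, b] = a².
The subgroup they normally generate is {e, a², a⁴, a⁶, a⁸, a¹⁰, a¹², a¹⁴, a¹⁶, a¹⁸}, of order 10.
Check: |G/G'| = 40/10 = 4 is the order of the abelianisation.

Answer: 10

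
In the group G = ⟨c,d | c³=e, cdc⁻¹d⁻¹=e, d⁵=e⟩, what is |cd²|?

Compute successive powers until reaching e:
  (cd²)¹ = cd², (cd²)² = c²d⁴, (cd²)³ = d, (cd²)⁴ = cd³, (cd²)⁵ = c², (cd²)⁶ = d², (cd²)⁷ = cd⁴, (cd²)⁸ = c²d, (cd²)⁹ = d³, (cd²)¹⁰ = c, (cd²)¹¹ = c²d², (cd²)¹² = d⁴, (cd²)¹³ = cd, (cd²)¹⁴ = c²d³, (cd²)¹⁵ = e.
The smallest positive k with (cd²)ᵏ = e is 15.

Answer: 15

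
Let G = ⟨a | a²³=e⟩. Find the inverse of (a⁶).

The order of (a⁶) is 23 (smallest k with (a⁶)ᵏ = e), so (a⁶)⁻¹ = (a⁶)²² = a¹⁷.
Check: (a⁶) · (a¹⁷) → (a⁶) · a¹⁷ = e, giving e as required.

Answer: a¹⁷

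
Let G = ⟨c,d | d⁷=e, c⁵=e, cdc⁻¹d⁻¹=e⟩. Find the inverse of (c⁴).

The order of (c⁴) is 5 (smallest k with (c⁴)ᵏ = e), so (c⁴)⁻¹ = (c⁴)⁴ = c.
Check: (c⁴) · c → (c⁴) · c = e, giving e as required.

Answer: c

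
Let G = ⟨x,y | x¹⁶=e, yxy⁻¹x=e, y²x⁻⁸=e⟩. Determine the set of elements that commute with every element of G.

An element z ∈ Z(G) iff z commutes with every generator.
For example x⁸ is central: (x⁸)·x = x⁹ = x·(x⁸); (x⁸)·y = y⁻¹ = y·(x⁸).
Whereas x ∉ Z(G) since x·y = xy ≠ x⁷y⁻¹ = y·x.
Checking each of the 32 elements this way gives Z(G) = {e, x⁸}, of order 2.

Answer: {e, x⁸}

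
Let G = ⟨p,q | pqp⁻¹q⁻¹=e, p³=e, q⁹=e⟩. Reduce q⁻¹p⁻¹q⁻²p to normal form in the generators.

Multiply left to right, reducing at each step:
  (q⁸) · p⁻¹ = p²q⁸
  (p²q⁸) · q⁻² = p²q⁶
  (p²q⁶) · p = q⁶

Answer: q⁶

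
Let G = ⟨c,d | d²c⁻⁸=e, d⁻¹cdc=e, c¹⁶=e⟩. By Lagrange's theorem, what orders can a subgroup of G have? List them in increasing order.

|G| = 32 = 2⁵. By Lagrange's theorem the order of any subgroup divides 32; the divisors of 32 are 1, 2, 4, 8, 16, 32.

Answer: 1, 2, 4, 8, 16, 32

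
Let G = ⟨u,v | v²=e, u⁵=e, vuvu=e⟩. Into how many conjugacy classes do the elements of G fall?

The conjugacy classes (representative and size) are:
  [e] (size 1), [u] (size 2), [u²] (size 2), [v] (size 5).
Class equation: 1 + 2 + 2 + 5 = 10 = |G|. So G has 4 conjugacy classes.

Answer: 4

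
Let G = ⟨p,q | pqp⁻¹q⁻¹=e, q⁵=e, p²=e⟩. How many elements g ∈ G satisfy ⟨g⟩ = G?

G is cyclic of order 10. An element generates G iff its order is 10, and a cyclic group of order 10 has exactly φ(10) = 4 such elements.

Answer: 4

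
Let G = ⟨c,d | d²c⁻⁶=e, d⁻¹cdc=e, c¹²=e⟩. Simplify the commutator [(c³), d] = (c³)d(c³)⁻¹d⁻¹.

[(c³), d] = (c³)·d·(c³)⁻¹·d⁻¹.
  (c³) · d = c³d
  (c³d) · (c⁹) = d⁻¹
  (d⁻¹) · (d⁻¹) = c⁶

Answer: c⁶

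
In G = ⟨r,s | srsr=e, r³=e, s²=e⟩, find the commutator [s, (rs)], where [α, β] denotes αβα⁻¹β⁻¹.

[s, (rs)] = s·(rs)·s⁻¹·(rs)⁻¹.
  s · (rs) = r²
  (r²) · s = r²s
  (r²s) · (rs) = r

Answer: r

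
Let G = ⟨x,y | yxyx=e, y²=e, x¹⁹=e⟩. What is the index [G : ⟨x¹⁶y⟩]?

First find ord(x¹⁶y) by computing successive powers:
  (x¹⁶y)¹ = x¹⁶y, (x¹⁶y)² = e.
So |⟨x¹⁶y⟩| = ord(x¹⁶y) = 2. With |G| = 38, by Lagrange [G : ⟨x¹⁶y⟩] = 38/2 = 19.

Answer: 19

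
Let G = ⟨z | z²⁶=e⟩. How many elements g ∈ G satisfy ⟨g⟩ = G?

G is cyclic of order 26. An element generates G iff its order is 26, and a cyclic group of order 26 has exactly φ(26) = 12 such elements.

Answer: 12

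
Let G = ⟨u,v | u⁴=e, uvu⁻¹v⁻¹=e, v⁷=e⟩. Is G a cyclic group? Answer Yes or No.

|G| = 28. The element uv has order 28 (its powers give 28 distinct elements), so ⟨uv⟩ = G and G is cyclic.

Answer: Yes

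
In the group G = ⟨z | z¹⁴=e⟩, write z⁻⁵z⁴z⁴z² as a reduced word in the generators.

Multiply left to right, reducing at each step:
  (z⁹) · z⁴ = z¹³
  (z¹³) · z⁴ = z³
  (z³) · z² = z⁵

Answer: z⁵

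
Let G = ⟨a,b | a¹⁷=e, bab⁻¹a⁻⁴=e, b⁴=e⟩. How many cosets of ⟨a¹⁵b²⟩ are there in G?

First find ord(a¹⁵b²) by computing successive powers:
  (a¹⁵b²)¹ = a¹⁵b², (a¹⁵b²)² = e.
So |⟨a¹⁵b²⟩| = ord(a¹⁵b²) = 2. With |G| = 68, by Lagrange [G : ⟨a¹⁵b²⟩] = 68/2 = 34.

Answer: 34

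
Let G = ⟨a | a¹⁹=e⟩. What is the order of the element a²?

Compute successive powers until reaching e:
  (a²)¹ = a², (a²)² = a⁴, (a²)³ = a⁶, (a²)⁴ = a⁸, (a²)⁵ = a¹⁰, (a²)⁶ = a¹², (a²)⁷ = a¹⁴, (a²)⁸ = a¹⁶, (a²)⁹ = a¹⁸, (a²)¹⁰ = a, (a²)¹¹ = a³, (a²)¹² = a⁵, (a²)¹³ = a⁷, (a²)¹⁴ = a⁹, (a²)¹⁵ = a¹¹, (a²)¹⁶ = a¹³, (a²)¹⁷ = a¹⁵, (a²)¹⁸ = a¹⁷, (a²)¹⁹ = e.
The smallest positive k with (a²)ᵏ = e is 19.

Answer: 19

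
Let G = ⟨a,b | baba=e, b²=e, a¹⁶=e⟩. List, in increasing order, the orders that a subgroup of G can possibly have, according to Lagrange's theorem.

|G| = 32 = 2⁵. By Lagrange's theorem the order of any subgroup divides 32; the divisors of 32 are 1, 2, 4, 8, 16, 32.

Answer: 1, 2, 4, 8, 16, 32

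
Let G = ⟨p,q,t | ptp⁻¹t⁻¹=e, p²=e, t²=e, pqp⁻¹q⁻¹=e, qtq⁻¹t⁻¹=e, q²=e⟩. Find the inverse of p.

The order of p is 2 (smallest k with pᵏ = e), so p⁻¹ = p¹ = p.
Check: p · p → p · p = e, giving e as required.

Answer: p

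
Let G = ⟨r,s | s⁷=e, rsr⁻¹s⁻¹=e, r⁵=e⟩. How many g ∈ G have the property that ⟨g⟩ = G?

G is cyclic of order 35. An element generates G iff its order is 35, and a cyclic group of order 35 has exactly φ(35) = 24 such elements.

Answer: 24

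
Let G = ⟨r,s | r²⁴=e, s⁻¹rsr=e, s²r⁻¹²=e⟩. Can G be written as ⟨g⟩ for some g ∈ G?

Every cyclic group is abelian. But r·s = rs while s·r = r¹¹s⁻¹, so r·s ≠ s·r and G is not abelian. Hence G is not cyclic.

Answer: No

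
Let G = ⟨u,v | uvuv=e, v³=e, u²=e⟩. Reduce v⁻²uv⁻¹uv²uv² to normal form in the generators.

Multiply left to right, reducing at each step:
  v · u = uv²
  (uv²) · v⁻¹ = uv
  (uv) · u = v²
  (v²) · v² = v
  v · u = uv²
  (uv²) · v² = uv

Answer: uv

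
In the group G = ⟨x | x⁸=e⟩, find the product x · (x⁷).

Compute x · (x⁷) by multiplying left to right and reducing via the relations at each step:
  x · x⁷ = e

Answer: e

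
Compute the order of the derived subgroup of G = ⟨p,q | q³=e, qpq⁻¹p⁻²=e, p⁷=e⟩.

G' = [G, G] is generated by all commutators. The generator-pair commutators are: [p, q] = p⁶.
The subgroup they normally generate is {e, p, p², p³, p⁴, p⁵, p⁶}, of order 7.
Check: |G/G'| = 21/7 = 3 is the order of the abelianisation.

Answer: 7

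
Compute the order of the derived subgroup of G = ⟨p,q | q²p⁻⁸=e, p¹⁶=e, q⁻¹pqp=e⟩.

G' = [G, G] is generated by all commutators. The generator-pair commutators are: [p, q] = p².
The subgroup they normally generate is {e, p², p⁴, p⁶, p⁸, p¹⁰, p¹², p¹⁴}, of order 8.
Check: |G/G'| = 32/8 = 4 is the order of the abelianisation.

Answer: 8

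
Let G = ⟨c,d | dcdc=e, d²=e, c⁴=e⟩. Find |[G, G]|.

G' = [G, G] is generated by all commutators. The generator-pair commutators are: [c, d] = c².
The subgroup they normally generate is {e, c²}, of order 2.
Check: |G/G'| = 8/2 = 4 is the order of the abelianisation.

Answer: 2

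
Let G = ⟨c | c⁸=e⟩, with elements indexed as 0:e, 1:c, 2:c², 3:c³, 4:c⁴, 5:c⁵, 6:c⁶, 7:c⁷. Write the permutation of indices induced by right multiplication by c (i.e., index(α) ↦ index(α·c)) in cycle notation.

(0 1 2 3 4 5 6 7)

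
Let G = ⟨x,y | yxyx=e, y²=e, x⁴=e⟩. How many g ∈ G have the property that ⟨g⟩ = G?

⟨g⟩ = G would require ord(g) = |G| = 8, but the maximum element order in G is 4 < 8. So G is not cyclic and no single element generates it: the count is 0.

Answer: 0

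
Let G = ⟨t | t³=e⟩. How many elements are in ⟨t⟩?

|⟨t⟩| equals the order of t. Compute successive powers until reaching e:
  t¹ = t, t² = t², t³ = e.
The smallest positive k with tᵏ = e is 3, so |⟨t⟩| = 3.

Answer: 3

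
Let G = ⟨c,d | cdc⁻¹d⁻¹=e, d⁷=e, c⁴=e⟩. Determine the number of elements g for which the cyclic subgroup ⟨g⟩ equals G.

G is cyclic of order 28. An element generates G iff its order is 28, and a cyclic group of order 28 has exactly φ(28) = 12 such elements.

Answer: 12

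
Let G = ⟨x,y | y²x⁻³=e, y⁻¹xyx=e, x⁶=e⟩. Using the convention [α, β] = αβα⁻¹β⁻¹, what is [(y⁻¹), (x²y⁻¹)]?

[(y⁻¹), (x²y⁻¹)] = (y⁻¹)·(x²y⁻¹)·(y⁻¹)⁻¹·(x²y⁻¹)⁻¹.
  (y⁻¹) · (x²y⁻¹) = x
  x · y = xy
  (xy) · (x²y) = x²

Answer: x²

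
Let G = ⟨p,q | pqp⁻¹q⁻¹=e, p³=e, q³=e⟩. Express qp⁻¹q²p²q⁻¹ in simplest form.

Multiply left to right, reducing at each step:
  q · p⁻¹ = p²q
  (p²q) · q² = p²
  (p²) · p² = p
  p · q⁻¹ = pq²

Answer: pq²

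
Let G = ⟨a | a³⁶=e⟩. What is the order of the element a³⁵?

Compute successive powers until reaching e:
  (a³⁵)¹ = a³⁵, (a³⁵)² = a³⁴, (a³⁵)³ = a³³, (a³⁵)⁴ = a³², (a³⁵)⁵ = a³¹, (a³⁵)⁶ = a³⁰, (a³⁵)⁷ = a²⁹, (a³⁵)⁸ = a²⁸, (a³⁵)⁹ = a²⁷, (a³⁵)¹⁰ = a²⁶, (a³⁵)¹¹ = a²⁵, (a³⁵)¹² = a²⁴, (a³⁵)¹³ = a²³, (a³⁵)¹⁴ = a²², (a³⁵)¹⁵ = a²¹, (a³⁵)¹⁶ = a²⁰, (a³⁵)¹⁷ = a¹⁹, (a³⁵)¹⁸ = a¹⁸, (a³⁵)¹⁹ = a¹⁷, (a³⁵)²⁰ = a¹⁶, (a³⁵)²¹ = a¹⁵, (a³⁵)²² = a¹⁴, (a³⁵)²³ = a¹³, (a³⁵)²⁴ = a¹², (a³⁵)²⁵ = a¹¹, (a³⁵)²⁶ = a¹⁰, (a³⁵)²⁷ = a⁹, (a³⁵)²⁸ = a⁸, (a³⁵)²⁹ = a⁷, (a³⁵)³⁰ = a⁶, (a³⁵)³¹ = a⁵, (a³⁵)³² = a⁴, (a³⁵)³³ = a³, (a³⁵)³⁴ = a², (a³⁵)³⁵ = a, (a³⁵)³⁶ = e.
The smallest positive k with (a³⁵)ᵏ = e is 36.

Answer: 36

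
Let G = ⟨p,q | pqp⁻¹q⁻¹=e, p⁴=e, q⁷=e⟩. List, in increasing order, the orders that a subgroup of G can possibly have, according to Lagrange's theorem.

|G| = 28 = 2² · 7. By Lagrange's theorem the order of any subgroup divides 28; the divisors of 28 are 1, 2, 4, 7, 14, 28.

Answer: 1, 2, 4, 7, 14, 28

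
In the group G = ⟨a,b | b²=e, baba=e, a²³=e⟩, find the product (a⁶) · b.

Compute (a⁶) · b by multiplying left to right and reducing via the relations at each step:
  (a⁶) · b = a⁶b

Answer: a⁶b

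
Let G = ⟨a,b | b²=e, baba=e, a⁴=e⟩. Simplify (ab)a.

Compute (ab) · a by multiplying left to right and reducing via the relations at each step:
  (ab) · a = b

Answer: b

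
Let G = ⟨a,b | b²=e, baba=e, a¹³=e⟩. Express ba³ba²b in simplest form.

Multiply left to right, reducing at each step:
  b · a³ = a¹⁰b
  (a¹⁰b) · b = a¹⁰
  (a¹⁰) · a² = a¹²
  (a¹²) · b = a¹²b

Answer: a¹²b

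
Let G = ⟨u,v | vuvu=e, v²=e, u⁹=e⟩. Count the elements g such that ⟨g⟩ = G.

⟨g⟩ = G would require ord(g) = |G| = 18, but the maximum element order in G is 9 < 18. So G is not cyclic and no single element generates it: the count is 0.

Answer: 0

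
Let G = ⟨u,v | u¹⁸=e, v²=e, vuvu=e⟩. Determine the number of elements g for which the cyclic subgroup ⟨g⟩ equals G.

⟨g⟩ = G would require ord(g) = |G| = 36, but the maximum element order in G is 18 < 36. So G is not cyclic and no single element generates it: the count is 0.

Answer: 0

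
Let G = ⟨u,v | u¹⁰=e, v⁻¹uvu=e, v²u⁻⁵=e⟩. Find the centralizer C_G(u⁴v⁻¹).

⟨u⁴v⁻¹⟩ ⊆ C_G(u⁴v⁻¹) since powers of u⁴v⁻¹ commute with u⁴v⁻¹; so |C_G(u⁴v⁻¹)| ≥ |⟨u⁴v⁻¹⟩| = 4.
By orbit–stabilizer, |C_G(u⁴v⁻¹)| = |G| / |conj. class of u⁴v⁻¹| = 20 / 5 = 4.
The 4 elements commuting with u⁴v⁻¹ are {e, u⁵, u⁴v, u⁴v⁻¹}.

Answer: {e, u⁵, u⁴v, u⁴v⁻¹}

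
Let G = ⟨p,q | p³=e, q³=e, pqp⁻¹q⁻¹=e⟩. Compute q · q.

Compute q · q by multiplying left to right and reducing via the relations at each step:
  q · q = q²

Answer: q²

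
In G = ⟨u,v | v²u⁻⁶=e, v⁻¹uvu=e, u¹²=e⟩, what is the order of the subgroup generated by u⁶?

|⟨u⁶⟩| equals the order of u⁶. Compute successive powers until reaching e:
  (u⁶)¹ = u⁶, (u⁶)² = e.
The smallest positive k with (u⁶)ᵏ = e is 2, so |⟨u⁶⟩| = 2.

Answer: 2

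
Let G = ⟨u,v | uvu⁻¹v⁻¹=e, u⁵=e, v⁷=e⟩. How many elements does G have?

Enumerate words in the generators, reducing via the relations: the distinct elements are
  {e, u, v, uv, u², u³, u⁴, v², v³, v⁴, v⁵, v⁶, uv², uv³, uv⁴, uv⁵, uv⁶, u²v, u³v, u⁴v, u²v², u²v³, u²v⁴, u²v⁵, u²v⁶, u³v², u³v³, u³v⁴, u³v⁵, u³v⁶, u⁴v², u⁴v³, u⁴v⁴, u⁴v⁵, u⁴v⁶}.
No further products give new elements, so |G| = 35.

Answer: 35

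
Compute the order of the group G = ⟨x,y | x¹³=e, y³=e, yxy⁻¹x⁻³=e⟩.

Enumerate words in the generators, reducing via the relations: the distinct elements are
  {e, x, y, xy, x², x³, x⁴, x⁵, x⁶, x⁷, x⁸, x⁹, y², xy², x²y, x³y, x¹², x¹¹, x¹⁰, x⁴y, x⁵y, x⁶y, x⁷y, x⁸y, x⁹y, x²y², x³y², x¹²y, x¹¹y, x¹⁰y, x⁴y², x⁵y², x⁶y², x⁷y², x⁸y², x⁹y², x¹²y², x¹¹y², x¹⁰y²}.
No further products give new elements, so |G| = 39.

Answer: 39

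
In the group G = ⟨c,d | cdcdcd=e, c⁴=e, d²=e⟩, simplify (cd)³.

Compute successive powers of (cd), reducing at each step:
  (cd)²: (cd) · c = cdc;   (cdc) · d = dc³
  (cd)³: (dc³) · c = d;   d · d = e

Answer: e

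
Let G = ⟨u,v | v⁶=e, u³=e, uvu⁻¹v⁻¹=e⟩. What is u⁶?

Compute successive powers of u, reducing at each step:
  u²: u · u = u²
  u³: (u²) · u = e
  u⁴: e · u = u
  u⁵: u · u = u²
  u⁶: (u²) · u = e

Answer: e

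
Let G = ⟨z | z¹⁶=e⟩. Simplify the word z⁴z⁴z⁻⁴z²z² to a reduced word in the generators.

Multiply left to right, reducing at each step:
  (z⁴) · z⁴ = z⁸
  (z⁸) · z⁻⁴ = z⁴
  (z⁴) · z² = z⁶
  (z⁶) · z² = z⁸

Answer: z⁸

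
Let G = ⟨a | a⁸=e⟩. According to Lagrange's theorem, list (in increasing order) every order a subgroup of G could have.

|G| = 8 = 2³. By Lagrange's theorem the order of any subgroup divides 8; the divisors of 8 are 1, 2, 4, 8.

Answer: 1, 2, 4, 8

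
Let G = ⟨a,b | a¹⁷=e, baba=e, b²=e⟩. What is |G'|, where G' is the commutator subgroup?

G' = [G, G] is generated by all commutators. The generator-pair commutators are: [a, b] = a².
The subgroup they normally generate is {e, a, a², a³, a⁴, a⁵, a⁶, a⁷, a⁸, a⁹, a¹⁰, a¹¹, a¹², a¹³, a¹⁴, a¹⁵, a¹⁶}, of order 17.
Check: |G/G'| = 34/17 = 2 is the order of the abelianisation.

Answer: 17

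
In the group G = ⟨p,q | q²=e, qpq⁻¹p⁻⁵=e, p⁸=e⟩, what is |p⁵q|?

Compute successive powers until reaching e:
  (p⁵q)¹ = p⁵q, (p⁵q)² = p⁶, (p⁵q)³ = p³q, (p⁵q)⁴ = p⁴, (p⁵q)⁵ = pq, (p⁵q)⁶ = p², (p⁵q)⁷ = p⁷q, (p⁵q)⁸ = e.
The smallest positive k with (p⁵q)ᵏ = e is 8.

Answer: 8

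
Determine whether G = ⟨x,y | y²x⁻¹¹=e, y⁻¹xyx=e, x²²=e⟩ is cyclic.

Every cyclic group is abelian. But x·y = xy while y·x = x¹⁰y⁻¹, so x·y ≠ y·x and G is not abelian. Hence G is not cyclic.

Answer: No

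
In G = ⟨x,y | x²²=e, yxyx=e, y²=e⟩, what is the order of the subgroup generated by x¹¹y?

|⟨x¹¹y⟩| equals the order of x¹¹y. Compute successive powers until reaching e:
  (x¹¹y)¹ = x¹¹y, (x¹¹y)² = e.
The smallest positive k with (x¹¹y)ᵏ = e is 2, so |⟨x¹¹y⟩| = 2.

Answer: 2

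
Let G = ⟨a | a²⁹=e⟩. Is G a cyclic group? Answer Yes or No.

|G| = 29. The element a has order 29 (its powers give 29 distinct elements), so ⟨a⟩ = G and G is cyclic.

Answer: Yes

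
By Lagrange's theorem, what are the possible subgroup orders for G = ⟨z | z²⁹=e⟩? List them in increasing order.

|G| = 29 = 29. By Lagrange's theorem the order of any subgroup divides 29; the divisors of 29 are 1, 29.

Answer: 1, 29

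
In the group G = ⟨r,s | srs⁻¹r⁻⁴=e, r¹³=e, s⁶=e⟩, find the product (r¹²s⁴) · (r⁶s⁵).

Compute (r¹²s⁴) · (r⁶s⁵) by multiplying left to right and reducing via the relations at each step:
  (r¹²s⁴) · r⁶ = rs⁴
  (rs⁴) · s⁵ = rs³

Answer: rs³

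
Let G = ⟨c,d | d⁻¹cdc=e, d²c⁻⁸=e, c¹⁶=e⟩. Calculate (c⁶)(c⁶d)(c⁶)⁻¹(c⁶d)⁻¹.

[(c⁶), (c⁶d)] = (c⁶)·(c⁶d)·(c⁶)⁻¹·(c⁶d)⁻¹.
  (c⁶) · (c⁶d) = c⁴d⁻¹
  (c⁴d⁻¹) · (c¹⁰) = c²d
  (c²d) · (c⁶d⁻¹) = c¹²

Answer: c¹²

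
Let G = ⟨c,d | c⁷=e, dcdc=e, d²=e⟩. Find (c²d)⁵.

Compute successive powers of (c²d), reducing at each step:
  (c²d)²: (c²d) · c² = d;   d · d = e
  (c²d)³: e · c² = c²;   (c²) · d = c²d
  (c²d)⁴: (c²d) · c² = d;   d · d = e
  (c²d)⁵: e · c² = c²;   (c²) · d = c²d

Answer: c²d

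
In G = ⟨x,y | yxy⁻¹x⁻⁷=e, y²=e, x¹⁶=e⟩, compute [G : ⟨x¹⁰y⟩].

First find ord(x¹⁰y) by computing successive powers:
  (x¹⁰y)¹ = x¹⁰y, (x¹⁰y)² = e.
So |⟨x¹⁰y⟩| = ord(x¹⁰y) = 2. With |G| = 32, by Lagrange [G : ⟨x¹⁰y⟩] = 32/2 = 16.

Answer: 16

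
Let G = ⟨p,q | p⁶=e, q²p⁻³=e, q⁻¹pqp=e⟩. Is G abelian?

p·q = pq but q·p = p²q⁻¹, so p·q ≠ q·p and G is not abelian.

Answer: No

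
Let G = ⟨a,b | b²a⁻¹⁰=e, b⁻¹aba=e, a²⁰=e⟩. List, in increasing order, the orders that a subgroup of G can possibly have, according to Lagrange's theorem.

|G| = 40 = 2³ · 5. By Lagrange's theorem the order of any subgroup divides 40; the divisors of 40 are 1, 2, 4, 5, 8, 10, 20, 40.

Answer: 1, 2, 4, 5, 8, 10, 20, 40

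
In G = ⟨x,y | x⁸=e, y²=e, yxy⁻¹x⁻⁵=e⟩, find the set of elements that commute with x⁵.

⟨x⁵⟩ ⊆ C_G(x⁵) since powers of x⁵ commute with x⁵; so |C_G(x⁵)| ≥ |⟨x⁵⟩| = 8.
By orbit–stabilizer, |C_G(x⁵)| = |G| / |conj. class of x⁵| = 16 / 2 = 8.
The 8 elements commuting with x⁵ are {e, x, x², x³, x⁴, x⁵, x⁶, x⁷}.

Answer: {e, x, x², x³, x⁴, x⁵, x⁶, x⁷}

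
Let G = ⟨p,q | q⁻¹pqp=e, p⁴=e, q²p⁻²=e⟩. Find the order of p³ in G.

Compute successive powers until reaching e:
  (p³)¹ = p³, (p³)² = p², (p³)³ = p, (p³)⁴ = e.
The smallest positive k with (p³)ᵏ = e is 4.

Answer: 4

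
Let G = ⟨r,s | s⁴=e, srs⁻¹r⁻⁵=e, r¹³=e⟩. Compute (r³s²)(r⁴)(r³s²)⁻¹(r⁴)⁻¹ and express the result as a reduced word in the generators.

[(r³s²), (r⁴)] = (r³s²)·(r⁴)·(r³s²)⁻¹·(r⁴)⁻¹.
  (r³s²) · (r⁴) = r¹²s²
  (r¹²s²) · (r³s²) = r⁹
  (r⁹) · (r⁹) = r⁵

Answer: r⁵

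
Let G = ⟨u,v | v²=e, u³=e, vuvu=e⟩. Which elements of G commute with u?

⟨u⟩ ⊆ C_G(u) since powers of u commute with u; so |C_G(u)| ≥ |⟨u⟩| = 3.
By orbit–stabilizer, |C_G(u)| = |G| / |conj. class of u| = 6 / 2 = 3.
The 3 elements commuting with u are {e, u, u²}.

Answer: {e, u, u²}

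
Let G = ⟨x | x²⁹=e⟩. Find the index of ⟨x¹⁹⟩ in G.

First find ord(x¹⁹) by computing successive powers:
  (x¹⁹)¹ = x¹⁹, (x¹⁹)² = x⁹, (x¹⁹)³ = x²⁸, (x¹⁹)⁴ = x¹⁸, (x¹⁹)⁵ = x⁸, (x¹⁹)⁶ = x²⁷, (x¹⁹)⁷ = x¹⁷, (x¹⁹)⁸ = x⁷, (x¹⁹)⁹ = x²⁶, (x¹⁹)¹⁰ = x¹⁶, (x¹⁹)¹¹ = x⁶, (x¹⁹)¹² = x²⁵, (x¹⁹)¹³ = x¹⁵, (x¹⁹)¹⁴ = x⁵, (x¹⁹)¹⁵ = x²⁴, (x¹⁹)¹⁶ = x¹⁴, (x¹⁹)¹⁷ = x⁴, (x¹⁹)¹⁸ = x²³, (x¹⁹)¹⁹ = x¹³, (x¹⁹)²⁰ = x³, (x¹⁹)²¹ = x²², (x¹⁹)²² = x¹², (x¹⁹)²³ = x², (x¹⁹)²⁴ = x²¹, (x¹⁹)²⁵ = x¹¹, (x¹⁹)²⁶ = x, (x¹⁹)²⁷ = x²⁰, (x¹⁹)²⁸ = x¹⁰, (x¹⁹)²⁹ = e.
So |⟨x¹⁹⟩| = ord(x¹⁹) = 29. With |G| = 29, by Lagrange [G : ⟨x¹⁹⟩] = 29/29 = 1.

Answer: 1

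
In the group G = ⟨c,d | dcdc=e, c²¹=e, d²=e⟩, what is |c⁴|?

Compute successive powers until reaching e:
  (c⁴)¹ = c⁴, (c⁴)² = c⁸, (c⁴)³ = c¹², (c⁴)⁴ = c¹⁶, (c⁴)⁵ = c²⁰, (c⁴)⁶ = c³, (c⁴)⁷ = c⁷, (c⁴)⁸ = c¹¹, (c⁴)⁹ = c¹⁵, (c⁴)¹⁰ = c¹⁹, (c⁴)¹¹ = c², (c⁴)¹² = c⁶, (c⁴)¹³ = c¹⁰, (c⁴)¹⁴ = c¹⁴, (c⁴)¹⁵ = c¹⁸, (c⁴)¹⁶ = c, (c⁴)¹⁷ = c⁵, (c⁴)¹⁸ = c⁹, (c⁴)¹⁹ = c¹³, (c⁴)²⁰ = c¹⁷, (c⁴)²¹ = e.
The smallest positive k with (c⁴)ᵏ = e is 21.

Answer: 21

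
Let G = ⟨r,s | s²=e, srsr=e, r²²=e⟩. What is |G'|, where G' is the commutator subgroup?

G' = [G, G] is generated by all commutators. The generator-pair commutators are: [r, s] = r².
The subgroup they normally generate is {e, r², r⁴, r⁶, r⁸, r¹⁰, r¹², r¹⁴, r¹⁶, r¹⁸, r²⁰}, of order 11.
Check: |G/G'| = 44/11 = 4 is the order of the abelianisation.

Answer: 11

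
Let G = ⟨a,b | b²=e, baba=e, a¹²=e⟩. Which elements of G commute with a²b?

⟨a²b⟩ ⊆ C_G(a²b) since powers of a²b commute with a²b; so |C_G(a²b)| ≥ |⟨a²b⟩| = 2.
By orbit–stabilizer, |C_G(a²b)| = |G| / |conj. class of a²b| = 24 / 6 = 4.
The 4 elements commuting with a²b are {e, a⁶, a²b, a⁸b}.

Answer: {e, a⁶, a²b, a⁸b}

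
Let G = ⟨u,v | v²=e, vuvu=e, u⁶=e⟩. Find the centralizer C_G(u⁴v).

⟨u⁴v⟩ ⊆ C_G(u⁴v) since powers of u⁴v commute with u⁴v; so |C_G(u⁴v)| ≥ |⟨u⁴v⟩| = 2.
By orbit–stabilizer, |C_G(u⁴v)| = |G| / |conj. class of u⁴v| = 12 / 3 = 4.
The 4 elements commuting with u⁴v are {e, u³, uv, u⁴v}.

Answer: {e, u³, uv, u⁴v}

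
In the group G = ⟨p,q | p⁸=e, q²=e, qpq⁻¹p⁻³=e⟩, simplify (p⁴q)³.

Compute successive powers of (p⁴q), reducing at each step:
  (p⁴q)²: (p⁴q) · p⁴ = q;   q · q = e
  (p⁴q)³: e · p⁴ = p⁴;   (p⁴) · q = p⁴q

Answer: p⁴q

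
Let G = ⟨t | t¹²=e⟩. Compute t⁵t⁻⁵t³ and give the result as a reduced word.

Multiply left to right, reducing at each step:
  (t⁵) · t⁻⁵ = e
  e · t³ = t³

Answer: t³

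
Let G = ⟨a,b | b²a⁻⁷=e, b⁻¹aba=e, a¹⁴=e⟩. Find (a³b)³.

Compute successive powers of (a³b), reducing at each step:
  (a³b)²: (a³b) · a³ = b;   b · b = a⁷
  (a³b)³: (a⁷) · a³ = a¹⁰;   (a¹⁰) · b = a³b⁻¹

Answer: a³b⁻¹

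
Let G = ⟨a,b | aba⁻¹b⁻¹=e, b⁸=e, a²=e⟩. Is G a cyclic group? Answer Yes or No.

|G| = 16, but the maximum element order in G is 8 < 16. No single element generates all of G, so G is not cyclic.

Answer: No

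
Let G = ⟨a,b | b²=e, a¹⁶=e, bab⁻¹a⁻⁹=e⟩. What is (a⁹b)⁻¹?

The order of (a⁹b) is 16 (smallest k with (a⁹b)ᵏ = e), so (a⁹b)⁻¹ = (a⁹b)¹⁵ = a¹⁵b.
Check: (a⁹b) · (a¹⁵b) → (a⁹b) · a¹⁵ = b;   b · b = e, giving e as required.

Answer: a¹⁵b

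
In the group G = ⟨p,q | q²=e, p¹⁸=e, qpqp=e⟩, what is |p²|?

Compute successive powers until reaching e:
  (p²)¹ = p², (p²)² = p⁴, (p²)³ = p⁶, (p²)⁴ = p⁸, (p²)⁵ = p¹⁰, (p²)⁶ = p¹², (p²)⁷ = p¹⁴, (p²)⁸ = p¹⁶, (p²)⁹ = e.
The smallest positive k with (p²)ᵏ = e is 9.

Answer: 9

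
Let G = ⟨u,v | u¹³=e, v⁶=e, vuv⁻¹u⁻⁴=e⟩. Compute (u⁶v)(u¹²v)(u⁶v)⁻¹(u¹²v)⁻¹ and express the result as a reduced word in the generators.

[(u⁶v), (u¹²v)] = (u⁶v)·(u¹²v)·(u⁶v)⁻¹·(u¹²v)⁻¹.
  (u⁶v) · (u¹²v) = u²v²
  (u²v²) · (u⁵v⁵) = u⁴v
  (u⁴v) · (u¹⁰v⁵) = u⁵

Answer: u⁵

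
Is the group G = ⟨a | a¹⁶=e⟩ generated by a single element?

|G| = 16. The element a has order 16 (its powers give 16 distinct elements), so ⟨a⟩ = G and G is cyclic.

Answer: Yes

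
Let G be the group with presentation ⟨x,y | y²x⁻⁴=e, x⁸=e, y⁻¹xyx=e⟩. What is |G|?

Enumerate words in the generators, reducing via the relations: the distinct elements are
  {e, x, y, xy, x², x³, x⁴, x⁵, x⁶, x⁷, x²y, x³y, y⁻¹, xy⁻¹, x²y⁻¹, x³y⁻¹}.
No further products give new elements, so |G| = 16.

Answer: 16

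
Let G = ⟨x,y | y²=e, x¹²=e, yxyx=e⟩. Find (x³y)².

Compute successive powers of (x³y), reducing at each step:
  (x³y)²: (x³y) · x³ = y;   y · y = e

Answer: e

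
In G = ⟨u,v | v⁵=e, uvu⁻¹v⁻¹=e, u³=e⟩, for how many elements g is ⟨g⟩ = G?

G is cyclic of order 15. An element generates G iff its order is 15, and a cyclic group of order 15 has exactly φ(15) = 8 such elements.

Answer: 8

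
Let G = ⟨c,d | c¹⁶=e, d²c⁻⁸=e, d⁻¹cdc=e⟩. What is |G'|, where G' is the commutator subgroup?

G' = [G, G] is generated by all commutators. The generator-pair commutators are: [c, d] = c².
The subgroup they normally generate is {e, c², c⁴, c⁶, c⁸, c¹⁰, c¹², c¹⁴}, of order 8.
Check: |G/G'| = 32/8 = 4 is the order of the abelianisation.

Answer: 8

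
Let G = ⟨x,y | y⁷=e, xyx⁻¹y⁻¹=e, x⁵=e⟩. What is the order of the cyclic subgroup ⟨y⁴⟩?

|⟨y⁴⟩| equals the order of y⁴. Compute successive powers until reaching e:
  (y⁴)¹ = y⁴, (y⁴)² = y, (y⁴)³ = y⁵, (y⁴)⁴ = y², (y⁴)⁵ = y⁶, (y⁴)⁶ = y³, (y⁴)⁷ = e.
The smallest positive k with (y⁴)ᵏ = e is 7, so |⟨y⁴⟩| = 7.

Answer: 7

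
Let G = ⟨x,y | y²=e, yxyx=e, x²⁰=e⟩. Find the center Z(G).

An element z ∈ Z(G) iff z commutes with every generator.
For example x¹⁰ is central: (x¹⁰)·x = x¹¹ = x·(x¹⁰); (x¹⁰)·y = x¹⁰y = y·(x¹⁰).
Whereas x ∉ Z(G) since x·y = xy ≠ x¹⁹y = y·x.
Checking each of the 40 elements this way gives Z(G) = {e, x¹⁰}, of order 2.

Answer: {e, x¹⁰}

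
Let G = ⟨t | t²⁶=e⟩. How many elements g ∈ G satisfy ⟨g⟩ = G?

G is cyclic of order 26. An element generates G iff its order is 26, and a cyclic group of order 26 has exactly φ(26) = 12 such elements.

Answer: 12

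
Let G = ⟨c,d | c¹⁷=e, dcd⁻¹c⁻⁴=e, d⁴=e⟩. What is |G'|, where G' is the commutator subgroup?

G' = [G, G] is generated by all commutators. The generator-pair commutators are: [c, d] = c¹⁴.
The subgroup they normally generate is {e, c, c², c³, c⁴, c⁵, c⁶, c⁷, c⁸, c⁹, c¹⁰, c¹¹, c¹², c¹³, c¹⁴, c¹⁵, c¹⁶}, of order 17.
Check: |G/G'| = 68/17 = 4 is the order of the abelianisation.

Answer: 17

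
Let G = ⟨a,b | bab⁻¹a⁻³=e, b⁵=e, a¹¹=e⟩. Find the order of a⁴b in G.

Compute successive powers until reaching e:
  (a⁴b)¹ = a⁴b, (a⁴b)² = a⁵b², (a⁴b)³ = a⁸b³, (a⁴b)⁴ = a⁶b⁴, (a⁴b)⁵ = e.
The smallest positive k with (a⁴b)ᵏ = e is 5.

Answer: 5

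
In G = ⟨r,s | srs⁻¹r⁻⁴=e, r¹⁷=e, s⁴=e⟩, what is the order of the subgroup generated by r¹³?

|⟨r¹³⟩| equals the order of r¹³. Compute successive powers until reaching e:
  (r¹³)¹ = r¹³, (r¹³)² = r⁹, (r¹³)³ = r⁵, (r¹³)⁴ = r, (r¹³)⁵ = r¹⁴, (r¹³)⁶ = r¹⁰, (r¹³)⁷ = r⁶, (r¹³)⁸ = r², (r¹³)⁹ = r¹⁵, (r¹³)¹⁰ = r¹¹, (r¹³)¹¹ = r⁷, (r¹³)¹² = r³, (r¹³)¹³ = r¹⁶, (r¹³)¹⁴ = r¹², (r¹³)¹⁵ = r⁸, (r¹³)¹⁶ = r⁴, (r¹³)¹⁷ = e.
The smallest positive k with (r¹³)ᵏ = e is 17, so |⟨r¹³⟩| = 17.

Answer: 17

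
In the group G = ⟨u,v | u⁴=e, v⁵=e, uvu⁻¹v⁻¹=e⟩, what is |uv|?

Compute successive powers until reaching e:
  (uv)¹ = uv, (uv)² = u²v², (uv)³ = u³v³, (uv)⁴ = v⁴, (uv)⁵ = u, (uv)⁶ = u²v, (uv)⁷ = u³v², (uv)⁸ = v³, (uv)⁹ = uv⁴, (uv)¹⁰ = u², (uv)¹¹ = u³v, (uv)¹² = v², (uv)¹³ = uv³, (uv)¹⁴ = u²v⁴, (uv)¹⁵ = u³, (uv)¹⁶ = v, (uv)¹⁷ = uv², (uv)¹⁸ = u²v³, (uv)¹⁹ = u³v⁴, (uv)²⁰ = e.
The smallest positive k with (uv)ᵏ = e is 20.

Answer: 20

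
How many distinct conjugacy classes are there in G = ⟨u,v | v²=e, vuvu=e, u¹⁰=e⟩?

The conjugacy classes (representative and size) are:
  [e] (size 1), [u] (size 2), [u²] (size 2), [u³] (size 2), [u⁴] (size 2), [u⁵] (size 1), [u²v] (size 5), [u³v] (size 5).
Class equation: 1 + 2 + 2 + 2 + 2 + 1 + 5 + 5 = 20 = |G|. So G has 8 conjugacy classes.

Answer: 8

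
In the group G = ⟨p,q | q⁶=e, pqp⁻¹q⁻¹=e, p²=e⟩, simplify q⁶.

Compute successive powers of q, reducing at each step:
  q²: q · q = q²
  q³: (q²) · q = q³
  q⁴: (q³) · q = q⁴
  q⁵: (q⁴) · q = q⁵
  q⁶: (q⁵) · q = e

Answer: e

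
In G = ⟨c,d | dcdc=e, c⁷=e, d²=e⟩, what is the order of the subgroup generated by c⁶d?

|⟨c⁶d⟩| equals the order of c⁶d. Compute successive powers until reaching e:
  (c⁶d)¹ = c⁶d, (c⁶d)² = e.
The smallest positive k with (c⁶d)ᵏ = e is 2, so |⟨c⁶d⟩| = 2.

Answer: 2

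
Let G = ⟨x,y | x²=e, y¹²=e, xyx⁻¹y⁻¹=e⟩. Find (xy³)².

Compute successive powers of (xy³), reducing at each step:
  (xy³)²: (xy³) · x = y³;   (y³) · y³ = y⁶

Answer: y⁶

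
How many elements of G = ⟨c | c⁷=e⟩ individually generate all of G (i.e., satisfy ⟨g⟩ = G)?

G is cyclic of order 7. An element generates G iff its order is 7, and a cyclic group of order 7 has exactly φ(7) = 6 such elements.

Answer: 6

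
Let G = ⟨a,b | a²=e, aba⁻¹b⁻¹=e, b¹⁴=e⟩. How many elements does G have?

Enumerate words in the generators, reducing via the relations: the distinct elements are
  {a, b, e, ab, b², b³, b⁴, b⁵, b⁶, b⁷, b⁸, b⁹, ab², ab³, ab⁴, ab⁵, ab⁶, ab⁷, ab⁸, ab⁹, b¹², b¹³, b¹¹, b¹⁰, ab¹², ab¹³, ab¹¹, ab¹⁰}.
No further products give new elements, so |G| = 28.

Answer: 28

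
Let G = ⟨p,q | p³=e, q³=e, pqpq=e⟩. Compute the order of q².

Compute successive powers until reaching e:
  (q²)¹ = q², (q²)² = q, (q²)³ = e.
The smallest positive k with (q²)ᵏ = e is 3.

Answer: 3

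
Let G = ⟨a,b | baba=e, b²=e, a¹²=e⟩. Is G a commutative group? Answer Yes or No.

a·b = ab but b·a = a¹¹b, so a·b ≠ b·a and G is not abelian.

Answer: No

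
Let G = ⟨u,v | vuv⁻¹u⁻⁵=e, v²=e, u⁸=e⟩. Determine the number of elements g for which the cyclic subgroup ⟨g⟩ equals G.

⟨g⟩ = G would require ord(g) = |G| = 16, but the maximum element order in G is 8 < 16. So G is not cyclic and no single element generates it: the count is 0.

Answer: 0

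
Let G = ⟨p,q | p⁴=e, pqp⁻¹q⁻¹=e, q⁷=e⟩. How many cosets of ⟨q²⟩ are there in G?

First find ord(q²) by computing successive powers:
  (q²)¹ = q², (q²)² = q⁴, (q²)³ = q⁶, (q²)⁴ = q, (q²)⁵ = q³, (q²)⁶ = q⁵, (q²)⁷ = e.
So |⟨q²⟩| = ord(q²) = 7. With |G| = 28, by Lagrange [G : ⟨q²⟩] = 28/7 = 4.

Answer: 4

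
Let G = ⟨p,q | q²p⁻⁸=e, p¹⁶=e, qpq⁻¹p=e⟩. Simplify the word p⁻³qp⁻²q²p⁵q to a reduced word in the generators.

Multiply left to right, reducing at each step:
  (p¹³) · q = p⁵q⁻¹
  (p⁵q⁻¹) · p⁻² = p⁷q⁻¹
  (p⁷q⁻¹) · q² = p⁷q
  (p⁷q) · p⁵ = p²q
  (p²q) · q = p¹⁰

Answer: p¹⁰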